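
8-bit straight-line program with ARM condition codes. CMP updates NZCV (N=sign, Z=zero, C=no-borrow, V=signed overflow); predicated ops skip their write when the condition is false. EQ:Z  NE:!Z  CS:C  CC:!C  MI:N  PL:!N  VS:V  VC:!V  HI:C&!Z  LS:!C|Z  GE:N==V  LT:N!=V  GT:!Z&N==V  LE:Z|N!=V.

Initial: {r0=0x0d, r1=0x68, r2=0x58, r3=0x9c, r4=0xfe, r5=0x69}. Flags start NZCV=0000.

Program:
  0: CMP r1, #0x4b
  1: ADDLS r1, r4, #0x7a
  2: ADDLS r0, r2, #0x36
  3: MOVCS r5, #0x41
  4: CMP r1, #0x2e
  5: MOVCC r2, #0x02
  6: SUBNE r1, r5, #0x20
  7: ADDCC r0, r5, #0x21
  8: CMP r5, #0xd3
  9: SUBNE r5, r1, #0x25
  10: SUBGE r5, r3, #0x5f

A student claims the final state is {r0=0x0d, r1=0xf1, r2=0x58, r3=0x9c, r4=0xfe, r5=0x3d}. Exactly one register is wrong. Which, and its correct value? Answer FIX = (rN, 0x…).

[0] flags=0010 → (cmp)
[1] flags=0010 LS?F → skip
[2] flags=0010 LS?F → skip
[3] flags=0010 CS?T → r5=0x41
[4] flags=0010 → (cmp)
[5] flags=0010 CC?F → skip
[6] flags=0010 NE?T → r1=0x21
[7] flags=0010 CC?F → skip
[8] flags=0000 → (cmp)
[9] flags=0000 NE?T → r5=0xfc
[10] flags=0000 GE?T → r5=0x3d

FIX = (r1, 0x21)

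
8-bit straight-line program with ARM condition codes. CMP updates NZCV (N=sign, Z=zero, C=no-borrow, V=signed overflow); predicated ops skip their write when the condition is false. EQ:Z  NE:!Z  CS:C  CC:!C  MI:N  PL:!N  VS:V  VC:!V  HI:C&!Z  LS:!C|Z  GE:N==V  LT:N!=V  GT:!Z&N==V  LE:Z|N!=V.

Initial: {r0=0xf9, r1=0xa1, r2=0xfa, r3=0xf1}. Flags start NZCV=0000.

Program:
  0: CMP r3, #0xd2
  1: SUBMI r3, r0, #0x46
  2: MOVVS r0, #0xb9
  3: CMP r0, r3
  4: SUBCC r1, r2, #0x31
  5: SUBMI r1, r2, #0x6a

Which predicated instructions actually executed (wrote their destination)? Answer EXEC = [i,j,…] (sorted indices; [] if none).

[0] flags=0010 → (cmp)
[1] flags=0010 MI?F → skip
[2] flags=0010 VS?F → skip
[3] flags=0010 → (cmp)
[4] flags=0010 CC?F → skip
[5] flags=0010 MI?F → skip

EXEC = []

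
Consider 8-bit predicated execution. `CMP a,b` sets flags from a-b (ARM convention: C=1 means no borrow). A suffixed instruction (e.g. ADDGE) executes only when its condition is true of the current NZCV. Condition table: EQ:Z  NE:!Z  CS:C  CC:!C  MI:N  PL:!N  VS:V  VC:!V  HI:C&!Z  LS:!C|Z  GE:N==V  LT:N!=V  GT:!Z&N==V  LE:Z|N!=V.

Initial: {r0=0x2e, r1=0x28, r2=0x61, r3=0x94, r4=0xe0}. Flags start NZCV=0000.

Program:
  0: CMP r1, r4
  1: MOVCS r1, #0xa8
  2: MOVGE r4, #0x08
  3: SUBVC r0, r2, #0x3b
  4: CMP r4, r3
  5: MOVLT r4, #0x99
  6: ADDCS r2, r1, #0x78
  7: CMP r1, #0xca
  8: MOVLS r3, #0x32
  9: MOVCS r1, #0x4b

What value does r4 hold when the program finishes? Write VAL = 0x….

VAL = 0x08

0: ✓ CMP  NZCV=0000
1: · MOVCS
2: ✓ MOVGE  r4←0x08
3: ✓ SUBVC  r0←0x26
4: ✓ CMP  NZCV=0000
5: · MOVLT
6: · ADDCS
7: ✓ CMP  NZCV=0000
8: ✓ MOVLS  r3←0x32
9: · MOVCS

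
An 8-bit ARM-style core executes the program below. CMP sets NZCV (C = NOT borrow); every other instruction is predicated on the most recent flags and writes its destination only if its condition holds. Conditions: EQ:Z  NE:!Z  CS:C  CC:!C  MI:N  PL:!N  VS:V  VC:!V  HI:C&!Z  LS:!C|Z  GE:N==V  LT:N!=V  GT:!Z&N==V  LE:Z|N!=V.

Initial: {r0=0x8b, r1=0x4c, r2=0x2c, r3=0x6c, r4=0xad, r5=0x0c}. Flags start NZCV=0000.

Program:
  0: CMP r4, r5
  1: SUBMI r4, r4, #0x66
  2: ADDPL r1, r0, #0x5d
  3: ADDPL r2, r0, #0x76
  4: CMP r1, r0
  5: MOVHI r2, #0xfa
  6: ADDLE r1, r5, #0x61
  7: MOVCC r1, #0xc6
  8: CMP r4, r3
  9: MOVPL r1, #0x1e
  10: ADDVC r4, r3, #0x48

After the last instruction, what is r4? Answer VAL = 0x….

[0] flags=1010 → (cmp)
[1] flags=1010 MI?T → r4=0x47
[2] flags=1010 PL?F → skip
[3] flags=1010 PL?F → skip
[4] flags=1001 → (cmp)
[5] flags=1001 HI?F → skip
[6] flags=1001 LE?F → skip
[7] flags=1001 CC?T → r1=0xc6
[8] flags=1000 → (cmp)
[9] flags=1000 PL?F → skip
[10] flags=1000 VC?T → r4=0xb4

VAL = 0xb4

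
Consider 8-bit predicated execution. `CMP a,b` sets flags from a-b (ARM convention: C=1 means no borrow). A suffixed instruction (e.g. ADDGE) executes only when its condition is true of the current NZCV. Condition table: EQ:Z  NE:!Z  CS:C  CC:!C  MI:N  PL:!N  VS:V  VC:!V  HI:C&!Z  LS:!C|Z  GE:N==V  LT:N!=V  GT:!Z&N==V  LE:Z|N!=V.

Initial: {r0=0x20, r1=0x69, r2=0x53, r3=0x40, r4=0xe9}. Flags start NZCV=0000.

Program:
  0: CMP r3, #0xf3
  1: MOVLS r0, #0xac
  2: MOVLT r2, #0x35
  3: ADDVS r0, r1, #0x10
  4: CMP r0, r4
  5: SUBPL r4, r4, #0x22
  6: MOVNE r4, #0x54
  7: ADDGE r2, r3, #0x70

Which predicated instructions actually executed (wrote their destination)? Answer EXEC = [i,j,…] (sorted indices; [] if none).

EXEC = [1,6]

[0] flags=0000 → (cmp)
[1] flags=0000 LS?T → r0=0xac
[2] flags=0000 LT?F → skip
[3] flags=0000 VS?F → skip
[4] flags=1000 → (cmp)
[5] flags=1000 PL?F → skip
[6] flags=1000 NE?T → r4=0x54
[7] flags=1000 GE?F → skip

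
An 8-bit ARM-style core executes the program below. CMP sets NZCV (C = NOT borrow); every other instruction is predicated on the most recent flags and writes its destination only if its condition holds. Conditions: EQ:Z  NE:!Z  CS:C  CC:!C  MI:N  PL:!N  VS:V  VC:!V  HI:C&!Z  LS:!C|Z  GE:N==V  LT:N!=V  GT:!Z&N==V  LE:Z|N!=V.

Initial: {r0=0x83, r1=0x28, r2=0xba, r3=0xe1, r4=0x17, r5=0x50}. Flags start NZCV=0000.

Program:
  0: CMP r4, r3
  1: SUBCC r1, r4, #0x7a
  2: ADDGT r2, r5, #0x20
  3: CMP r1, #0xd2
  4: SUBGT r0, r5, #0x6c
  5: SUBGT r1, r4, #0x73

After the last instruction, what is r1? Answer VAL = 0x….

0: ✓ CMP  NZCV=0000
1: ✓ SUBCC  r1←0x9d
2: ✓ ADDGT  r2←0x70
3: ✓ CMP  NZCV=1000
4: · SUBGT
5: · SUBGT

VAL = 0x9d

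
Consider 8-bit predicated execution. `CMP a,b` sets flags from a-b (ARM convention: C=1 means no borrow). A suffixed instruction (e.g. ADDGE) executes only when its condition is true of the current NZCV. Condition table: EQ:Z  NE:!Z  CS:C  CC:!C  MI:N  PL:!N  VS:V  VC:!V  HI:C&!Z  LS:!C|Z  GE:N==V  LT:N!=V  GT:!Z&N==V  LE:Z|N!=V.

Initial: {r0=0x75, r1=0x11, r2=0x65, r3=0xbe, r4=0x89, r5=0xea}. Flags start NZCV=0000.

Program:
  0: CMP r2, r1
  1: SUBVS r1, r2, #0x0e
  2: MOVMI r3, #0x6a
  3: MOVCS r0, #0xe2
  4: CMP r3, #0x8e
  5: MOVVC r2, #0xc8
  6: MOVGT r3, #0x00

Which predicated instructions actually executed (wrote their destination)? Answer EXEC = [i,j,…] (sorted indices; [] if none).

[0] flags=0010 → (cmp)
[1] flags=0010 VS?F → skip
[2] flags=0010 MI?F → skip
[3] flags=0010 CS?T → r0=0xe2
[4] flags=0010 → (cmp)
[5] flags=0010 VC?T → r2=0xc8
[6] flags=0010 GT?T → r3=0x00

EXEC = [3,5,6]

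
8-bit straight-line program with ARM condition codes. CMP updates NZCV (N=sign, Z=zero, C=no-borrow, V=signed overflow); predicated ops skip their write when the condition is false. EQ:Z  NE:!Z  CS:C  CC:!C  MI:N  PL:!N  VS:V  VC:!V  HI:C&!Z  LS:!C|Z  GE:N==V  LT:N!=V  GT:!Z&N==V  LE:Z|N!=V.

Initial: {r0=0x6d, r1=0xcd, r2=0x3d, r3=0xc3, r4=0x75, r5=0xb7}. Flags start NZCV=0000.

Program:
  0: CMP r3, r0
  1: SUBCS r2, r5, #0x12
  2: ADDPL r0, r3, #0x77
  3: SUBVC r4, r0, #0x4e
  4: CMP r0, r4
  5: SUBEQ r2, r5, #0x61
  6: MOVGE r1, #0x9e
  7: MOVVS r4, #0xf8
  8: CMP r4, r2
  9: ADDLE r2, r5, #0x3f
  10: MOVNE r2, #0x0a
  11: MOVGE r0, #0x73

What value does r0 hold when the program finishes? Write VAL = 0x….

[0] flags=0011 → (cmp)
[1] flags=0011 CS?T → r2=0xa5
[2] flags=0011 PL?T → r0=0x3a
[3] flags=0011 VC?F → skip
[4] flags=1000 → (cmp)
[5] flags=1000 EQ?F → skip
[6] flags=1000 GE?F → skip
[7] flags=1000 VS?F → skip
[8] flags=1001 → (cmp)
[9] flags=1001 LE?F → skip
[10] flags=1001 NE?T → r2=0x0a
[11] flags=1001 GE?T → r0=0x73

VAL = 0x73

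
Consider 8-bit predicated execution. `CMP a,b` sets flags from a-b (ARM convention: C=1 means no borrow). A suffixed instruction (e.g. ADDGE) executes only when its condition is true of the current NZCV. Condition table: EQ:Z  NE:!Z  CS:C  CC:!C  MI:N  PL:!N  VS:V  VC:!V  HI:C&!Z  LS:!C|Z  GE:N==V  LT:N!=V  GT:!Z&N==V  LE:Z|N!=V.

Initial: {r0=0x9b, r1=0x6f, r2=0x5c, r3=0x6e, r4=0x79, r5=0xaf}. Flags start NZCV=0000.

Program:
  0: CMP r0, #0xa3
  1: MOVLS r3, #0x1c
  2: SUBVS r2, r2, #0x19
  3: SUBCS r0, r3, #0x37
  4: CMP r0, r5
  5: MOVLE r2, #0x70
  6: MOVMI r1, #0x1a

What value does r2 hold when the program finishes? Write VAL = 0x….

[0] flags=1000 → (cmp)
[1] flags=1000 LS?T → r3=0x1c
[2] flags=1000 VS?F → skip
[3] flags=1000 CS?F → skip
[4] flags=1000 → (cmp)
[5] flags=1000 LE?T → r2=0x70
[6] flags=1000 MI?T → r1=0x1a

VAL = 0x70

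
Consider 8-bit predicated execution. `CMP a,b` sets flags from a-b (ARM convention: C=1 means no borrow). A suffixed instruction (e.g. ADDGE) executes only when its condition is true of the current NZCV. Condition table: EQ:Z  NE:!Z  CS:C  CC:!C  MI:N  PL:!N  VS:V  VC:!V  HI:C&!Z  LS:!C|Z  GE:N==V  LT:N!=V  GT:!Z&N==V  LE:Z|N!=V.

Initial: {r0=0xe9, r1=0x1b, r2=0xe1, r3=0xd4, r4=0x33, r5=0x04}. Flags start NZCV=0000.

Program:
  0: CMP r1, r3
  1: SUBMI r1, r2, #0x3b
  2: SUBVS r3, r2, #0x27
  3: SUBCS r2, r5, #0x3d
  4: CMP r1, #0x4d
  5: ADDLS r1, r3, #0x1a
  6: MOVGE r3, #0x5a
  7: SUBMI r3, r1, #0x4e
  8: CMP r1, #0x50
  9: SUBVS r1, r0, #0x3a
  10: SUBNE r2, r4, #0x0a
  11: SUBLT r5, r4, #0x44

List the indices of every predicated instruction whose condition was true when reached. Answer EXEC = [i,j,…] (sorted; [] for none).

EXEC = [5,7,10,11]

0: ✓ CMP  NZCV=0000
1: · SUBMI
2: · SUBVS
3: · SUBCS
4: ✓ CMP  NZCV=1000
5: ✓ ADDLS  r1←0xee
6: · MOVGE
7: ✓ SUBMI  r3←0xa0
8: ✓ CMP  NZCV=1010
9: · SUBVS
10: ✓ SUBNE  r2←0x29
11: ✓ SUBLT  r5←0xef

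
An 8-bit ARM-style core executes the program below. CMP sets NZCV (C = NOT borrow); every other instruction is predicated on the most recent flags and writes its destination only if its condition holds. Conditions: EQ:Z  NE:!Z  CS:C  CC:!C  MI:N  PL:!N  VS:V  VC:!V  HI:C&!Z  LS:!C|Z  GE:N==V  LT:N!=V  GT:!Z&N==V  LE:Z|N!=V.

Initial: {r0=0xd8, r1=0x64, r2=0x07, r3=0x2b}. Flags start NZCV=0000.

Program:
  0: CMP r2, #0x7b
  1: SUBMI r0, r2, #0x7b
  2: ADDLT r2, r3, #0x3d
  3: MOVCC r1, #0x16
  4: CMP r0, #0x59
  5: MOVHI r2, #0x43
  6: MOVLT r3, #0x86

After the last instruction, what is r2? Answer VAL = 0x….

VAL = 0x43

0: ✓ CMP  NZCV=1000
1: ✓ SUBMI  r0←0x8c
2: ✓ ADDLT  r2←0x68
3: ✓ MOVCC  r1←0x16
4: ✓ CMP  NZCV=0011
5: ✓ MOVHI  r2←0x43
6: ✓ MOVLT  r3←0x86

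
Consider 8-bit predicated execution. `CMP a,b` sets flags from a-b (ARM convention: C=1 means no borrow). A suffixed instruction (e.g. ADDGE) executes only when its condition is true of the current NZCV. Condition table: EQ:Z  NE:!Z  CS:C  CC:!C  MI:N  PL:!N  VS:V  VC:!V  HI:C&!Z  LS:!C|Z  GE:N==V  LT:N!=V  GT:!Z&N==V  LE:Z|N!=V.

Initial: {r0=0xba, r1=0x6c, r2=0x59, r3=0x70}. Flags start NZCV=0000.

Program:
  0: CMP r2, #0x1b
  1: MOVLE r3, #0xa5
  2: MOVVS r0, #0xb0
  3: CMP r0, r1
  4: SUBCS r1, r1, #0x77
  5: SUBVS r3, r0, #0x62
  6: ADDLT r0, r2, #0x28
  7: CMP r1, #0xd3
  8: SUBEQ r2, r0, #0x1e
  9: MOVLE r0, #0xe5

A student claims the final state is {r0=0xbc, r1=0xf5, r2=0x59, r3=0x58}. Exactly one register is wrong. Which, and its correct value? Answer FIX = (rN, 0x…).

[0] flags=0010 → (cmp)
[1] flags=0010 LE?F → skip
[2] flags=0010 VS?F → skip
[3] flags=0011 → (cmp)
[4] flags=0011 CS?T → r1=0xf5
[5] flags=0011 VS?T → r3=0x58
[6] flags=0011 LT?T → r0=0x81
[7] flags=0010 → (cmp)
[8] flags=0010 EQ?F → skip
[9] flags=0010 LE?F → skip

FIX = (r0, 0x81)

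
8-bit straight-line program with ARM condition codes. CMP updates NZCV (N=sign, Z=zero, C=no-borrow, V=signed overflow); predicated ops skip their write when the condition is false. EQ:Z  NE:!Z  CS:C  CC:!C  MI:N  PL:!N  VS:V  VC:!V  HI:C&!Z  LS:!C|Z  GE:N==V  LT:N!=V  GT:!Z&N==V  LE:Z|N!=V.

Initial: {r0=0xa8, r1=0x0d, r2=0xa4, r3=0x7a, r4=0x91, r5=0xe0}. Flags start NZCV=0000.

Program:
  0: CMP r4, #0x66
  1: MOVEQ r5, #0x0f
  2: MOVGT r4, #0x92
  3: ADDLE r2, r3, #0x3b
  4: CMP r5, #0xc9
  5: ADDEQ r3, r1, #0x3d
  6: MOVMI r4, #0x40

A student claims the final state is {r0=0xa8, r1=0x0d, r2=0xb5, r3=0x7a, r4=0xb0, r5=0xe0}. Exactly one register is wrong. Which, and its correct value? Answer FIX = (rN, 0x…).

[0] flags=0011 → (cmp)
[1] flags=0011 EQ?F → skip
[2] flags=0011 GT?F → skip
[3] flags=0011 LE?T → r2=0xb5
[4] flags=0010 → (cmp)
[5] flags=0010 EQ?F → skip
[6] flags=0010 MI?F → skip

FIX = (r4, 0x91)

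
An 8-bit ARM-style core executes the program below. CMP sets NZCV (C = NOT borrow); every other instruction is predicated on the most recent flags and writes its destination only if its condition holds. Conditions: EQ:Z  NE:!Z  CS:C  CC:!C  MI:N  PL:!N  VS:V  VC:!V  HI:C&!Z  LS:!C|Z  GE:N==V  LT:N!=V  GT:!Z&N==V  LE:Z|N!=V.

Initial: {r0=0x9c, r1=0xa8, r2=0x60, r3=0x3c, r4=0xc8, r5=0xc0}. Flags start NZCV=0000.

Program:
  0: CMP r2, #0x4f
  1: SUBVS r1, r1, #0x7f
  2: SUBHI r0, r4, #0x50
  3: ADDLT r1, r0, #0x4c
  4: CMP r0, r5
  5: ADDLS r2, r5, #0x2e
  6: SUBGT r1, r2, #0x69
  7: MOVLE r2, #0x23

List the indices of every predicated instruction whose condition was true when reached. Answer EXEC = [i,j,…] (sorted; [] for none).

0: ✓ CMP  NZCV=0010
1: · SUBVS
2: ✓ SUBHI  r0←0x78
3: · ADDLT
4: ✓ CMP  NZCV=1001
5: ✓ ADDLS  r2←0xee
6: ✓ SUBGT  r1←0x85
7: · MOVLE

EXEC = [2,5,6]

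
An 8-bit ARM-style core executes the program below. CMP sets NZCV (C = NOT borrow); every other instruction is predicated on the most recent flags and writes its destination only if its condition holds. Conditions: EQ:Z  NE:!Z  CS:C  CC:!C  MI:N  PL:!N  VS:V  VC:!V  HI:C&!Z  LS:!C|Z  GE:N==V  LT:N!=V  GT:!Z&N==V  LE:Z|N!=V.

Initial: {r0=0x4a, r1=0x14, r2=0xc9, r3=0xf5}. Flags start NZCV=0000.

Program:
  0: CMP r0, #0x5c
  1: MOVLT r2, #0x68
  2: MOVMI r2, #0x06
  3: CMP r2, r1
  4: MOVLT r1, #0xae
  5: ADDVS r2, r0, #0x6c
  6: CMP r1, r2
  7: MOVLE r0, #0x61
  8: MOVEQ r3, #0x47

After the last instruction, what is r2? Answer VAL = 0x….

VAL = 0x06

0: ✓ CMP  NZCV=1000
1: ✓ MOVLT  r2←0x68
2: ✓ MOVMI  r2←0x06
3: ✓ CMP  NZCV=1000
4: ✓ MOVLT  r1←0xae
5: · ADDVS
6: ✓ CMP  NZCV=1010
7: ✓ MOVLE  r0←0x61
8: · MOVEQ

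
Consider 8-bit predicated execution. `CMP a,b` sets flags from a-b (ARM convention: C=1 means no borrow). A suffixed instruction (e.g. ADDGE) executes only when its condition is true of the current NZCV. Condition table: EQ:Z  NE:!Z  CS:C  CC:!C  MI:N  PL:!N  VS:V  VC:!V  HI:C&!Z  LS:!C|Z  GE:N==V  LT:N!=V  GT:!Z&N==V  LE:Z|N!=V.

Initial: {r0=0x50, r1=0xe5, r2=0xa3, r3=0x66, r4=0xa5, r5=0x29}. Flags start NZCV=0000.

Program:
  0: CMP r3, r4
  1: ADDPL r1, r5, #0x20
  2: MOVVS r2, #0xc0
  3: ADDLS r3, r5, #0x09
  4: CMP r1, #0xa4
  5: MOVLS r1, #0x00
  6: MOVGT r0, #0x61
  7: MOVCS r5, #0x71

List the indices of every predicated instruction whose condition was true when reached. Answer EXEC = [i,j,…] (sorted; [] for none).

0: ✓ CMP  NZCV=1001
1: · ADDPL
2: ✓ MOVVS  r2←0xc0
3: ✓ ADDLS  r3←0x32
4: ✓ CMP  NZCV=0010
5: · MOVLS
6: ✓ MOVGT  r0←0x61
7: ✓ MOVCS  r5←0x71

EXEC = [2,3,6,7]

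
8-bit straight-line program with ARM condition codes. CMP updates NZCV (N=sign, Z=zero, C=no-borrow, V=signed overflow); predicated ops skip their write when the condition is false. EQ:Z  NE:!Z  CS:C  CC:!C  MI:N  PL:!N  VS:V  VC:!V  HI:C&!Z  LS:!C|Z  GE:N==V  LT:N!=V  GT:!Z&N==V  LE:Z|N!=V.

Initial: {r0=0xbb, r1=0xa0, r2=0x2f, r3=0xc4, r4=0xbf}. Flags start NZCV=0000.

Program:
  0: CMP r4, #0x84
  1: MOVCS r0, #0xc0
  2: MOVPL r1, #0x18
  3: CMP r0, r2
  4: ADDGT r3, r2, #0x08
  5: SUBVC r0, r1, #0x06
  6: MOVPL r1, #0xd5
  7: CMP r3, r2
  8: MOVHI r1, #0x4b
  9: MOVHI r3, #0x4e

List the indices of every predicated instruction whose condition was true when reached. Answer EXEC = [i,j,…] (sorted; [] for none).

[0] flags=0010 → (cmp)
[1] flags=0010 CS?T → r0=0xc0
[2] flags=0010 PL?T → r1=0x18
[3] flags=1010 → (cmp)
[4] flags=1010 GT?F → skip
[5] flags=1010 VC?T → r0=0x12
[6] flags=1010 PL?F → skip
[7] flags=1010 → (cmp)
[8] flags=1010 HI?T → r1=0x4b
[9] flags=1010 HI?T → r3=0x4e

EXEC = [1,2,5,8,9]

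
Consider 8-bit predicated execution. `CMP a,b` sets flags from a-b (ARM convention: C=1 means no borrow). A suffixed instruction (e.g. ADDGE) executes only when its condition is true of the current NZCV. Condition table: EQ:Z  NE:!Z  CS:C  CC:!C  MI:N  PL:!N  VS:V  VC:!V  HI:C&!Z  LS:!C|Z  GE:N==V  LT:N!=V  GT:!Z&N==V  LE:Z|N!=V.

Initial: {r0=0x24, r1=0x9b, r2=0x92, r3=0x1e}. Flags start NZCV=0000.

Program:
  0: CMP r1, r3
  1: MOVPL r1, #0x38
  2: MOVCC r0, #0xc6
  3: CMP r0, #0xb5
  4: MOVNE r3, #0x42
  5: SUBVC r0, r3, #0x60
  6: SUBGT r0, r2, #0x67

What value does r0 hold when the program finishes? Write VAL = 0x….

VAL = 0x2b

0: ✓ CMP  NZCV=0011
1: ✓ MOVPL  r1←0x38
2: · MOVCC
3: ✓ CMP  NZCV=0000
4: ✓ MOVNE  r3←0x42
5: ✓ SUBVC  r0←0xe2
6: ✓ SUBGT  r0←0x2b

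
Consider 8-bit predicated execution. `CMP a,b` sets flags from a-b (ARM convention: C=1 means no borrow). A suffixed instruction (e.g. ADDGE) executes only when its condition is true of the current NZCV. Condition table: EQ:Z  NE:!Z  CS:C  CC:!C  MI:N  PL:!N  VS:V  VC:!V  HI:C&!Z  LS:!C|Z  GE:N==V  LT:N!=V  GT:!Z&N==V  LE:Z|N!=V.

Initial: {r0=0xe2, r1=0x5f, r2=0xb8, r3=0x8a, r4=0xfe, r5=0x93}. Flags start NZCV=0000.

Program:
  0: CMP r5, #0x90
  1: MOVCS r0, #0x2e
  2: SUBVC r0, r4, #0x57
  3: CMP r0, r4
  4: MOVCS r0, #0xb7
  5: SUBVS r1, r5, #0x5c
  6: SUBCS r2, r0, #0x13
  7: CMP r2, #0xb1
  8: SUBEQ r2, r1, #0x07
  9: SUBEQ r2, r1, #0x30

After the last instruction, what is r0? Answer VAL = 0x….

VAL = 0xa7

0: ✓ CMP  NZCV=0010
1: ✓ MOVCS  r0←0x2e
2: ✓ SUBVC  r0←0xa7
3: ✓ CMP  NZCV=1000
4: · MOVCS
5: · SUBVS
6: · SUBCS
7: ✓ CMP  NZCV=0010
8: · SUBEQ
9: · SUBEQ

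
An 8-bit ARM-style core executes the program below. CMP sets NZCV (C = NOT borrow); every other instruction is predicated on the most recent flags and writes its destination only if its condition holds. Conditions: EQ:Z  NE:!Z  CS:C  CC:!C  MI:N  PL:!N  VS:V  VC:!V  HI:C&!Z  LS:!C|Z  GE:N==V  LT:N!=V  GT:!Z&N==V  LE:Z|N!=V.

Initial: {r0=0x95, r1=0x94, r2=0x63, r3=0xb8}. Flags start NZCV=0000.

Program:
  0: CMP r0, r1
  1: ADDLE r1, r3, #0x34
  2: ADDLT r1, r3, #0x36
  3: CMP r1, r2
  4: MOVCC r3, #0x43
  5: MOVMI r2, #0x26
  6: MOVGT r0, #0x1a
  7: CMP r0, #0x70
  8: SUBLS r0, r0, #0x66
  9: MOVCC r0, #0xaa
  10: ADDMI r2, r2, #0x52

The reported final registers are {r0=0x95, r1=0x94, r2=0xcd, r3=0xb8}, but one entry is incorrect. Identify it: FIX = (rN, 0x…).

[0] flags=0010 → (cmp)
[1] flags=0010 LE?F → skip
[2] flags=0010 LT?F → skip
[3] flags=0011 → (cmp)
[4] flags=0011 CC?F → skip
[5] flags=0011 MI?F → skip
[6] flags=0011 GT?F → skip
[7] flags=0011 → (cmp)
[8] flags=0011 LS?F → skip
[9] flags=0011 CC?F → skip
[10] flags=0011 MI?F → skip

FIX = (r2, 0x63)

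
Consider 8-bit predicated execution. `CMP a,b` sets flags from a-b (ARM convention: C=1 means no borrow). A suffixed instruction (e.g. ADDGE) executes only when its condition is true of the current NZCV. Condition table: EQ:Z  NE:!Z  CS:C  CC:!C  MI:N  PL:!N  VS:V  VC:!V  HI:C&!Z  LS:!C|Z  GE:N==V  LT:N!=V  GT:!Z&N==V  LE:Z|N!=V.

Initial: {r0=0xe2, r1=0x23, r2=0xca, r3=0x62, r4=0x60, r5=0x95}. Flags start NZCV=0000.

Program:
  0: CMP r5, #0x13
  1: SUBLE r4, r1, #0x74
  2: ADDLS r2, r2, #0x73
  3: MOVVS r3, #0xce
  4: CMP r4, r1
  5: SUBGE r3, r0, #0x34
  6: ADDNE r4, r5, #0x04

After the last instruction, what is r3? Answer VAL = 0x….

VAL = 0x62

[0] flags=1010 → (cmp)
[1] flags=1010 LE?T → r4=0xaf
[2] flags=1010 LS?F → skip
[3] flags=1010 VS?F → skip
[4] flags=1010 → (cmp)
[5] flags=1010 GE?F → skip
[6] flags=1010 NE?T → r4=0x99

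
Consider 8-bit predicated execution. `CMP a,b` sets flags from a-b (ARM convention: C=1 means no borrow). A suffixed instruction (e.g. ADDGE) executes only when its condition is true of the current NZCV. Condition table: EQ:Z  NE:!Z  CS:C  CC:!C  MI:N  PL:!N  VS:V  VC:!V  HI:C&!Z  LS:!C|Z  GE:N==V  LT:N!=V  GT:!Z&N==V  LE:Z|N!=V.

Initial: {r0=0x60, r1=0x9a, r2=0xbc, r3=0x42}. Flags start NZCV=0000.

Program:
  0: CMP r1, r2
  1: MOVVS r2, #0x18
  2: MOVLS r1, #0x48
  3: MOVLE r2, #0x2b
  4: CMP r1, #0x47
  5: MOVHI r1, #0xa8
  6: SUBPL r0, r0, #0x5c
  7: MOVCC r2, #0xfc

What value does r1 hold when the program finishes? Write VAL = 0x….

[0] flags=1000 → (cmp)
[1] flags=1000 VS?F → skip
[2] flags=1000 LS?T → r1=0x48
[3] flags=1000 LE?T → r2=0x2b
[4] flags=0010 → (cmp)
[5] flags=0010 HI?T → r1=0xa8
[6] flags=0010 PL?T → r0=0x04
[7] flags=0010 CC?F → skip

VAL = 0xa8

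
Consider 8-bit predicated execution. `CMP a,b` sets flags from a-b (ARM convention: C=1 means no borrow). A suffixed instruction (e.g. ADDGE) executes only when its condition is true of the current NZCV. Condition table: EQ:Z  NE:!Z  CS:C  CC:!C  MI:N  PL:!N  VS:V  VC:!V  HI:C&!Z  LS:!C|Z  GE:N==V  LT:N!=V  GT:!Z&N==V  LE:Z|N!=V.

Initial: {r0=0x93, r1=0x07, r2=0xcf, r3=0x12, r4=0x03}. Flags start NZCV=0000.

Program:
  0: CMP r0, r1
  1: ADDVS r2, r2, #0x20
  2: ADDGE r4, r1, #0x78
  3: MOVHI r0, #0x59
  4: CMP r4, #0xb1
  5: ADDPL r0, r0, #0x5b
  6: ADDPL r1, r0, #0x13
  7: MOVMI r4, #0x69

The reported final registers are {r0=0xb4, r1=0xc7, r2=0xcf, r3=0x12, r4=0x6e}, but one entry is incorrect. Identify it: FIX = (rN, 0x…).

[0] flags=1010 → (cmp)
[1] flags=1010 VS?F → skip
[2] flags=1010 GE?F → skip
[3] flags=1010 HI?T → r0=0x59
[4] flags=0000 → (cmp)
[5] flags=0000 PL?T → r0=0xb4
[6] flags=0000 PL?T → r1=0xc7
[7] flags=0000 MI?F → skip

FIX = (r4, 0x03)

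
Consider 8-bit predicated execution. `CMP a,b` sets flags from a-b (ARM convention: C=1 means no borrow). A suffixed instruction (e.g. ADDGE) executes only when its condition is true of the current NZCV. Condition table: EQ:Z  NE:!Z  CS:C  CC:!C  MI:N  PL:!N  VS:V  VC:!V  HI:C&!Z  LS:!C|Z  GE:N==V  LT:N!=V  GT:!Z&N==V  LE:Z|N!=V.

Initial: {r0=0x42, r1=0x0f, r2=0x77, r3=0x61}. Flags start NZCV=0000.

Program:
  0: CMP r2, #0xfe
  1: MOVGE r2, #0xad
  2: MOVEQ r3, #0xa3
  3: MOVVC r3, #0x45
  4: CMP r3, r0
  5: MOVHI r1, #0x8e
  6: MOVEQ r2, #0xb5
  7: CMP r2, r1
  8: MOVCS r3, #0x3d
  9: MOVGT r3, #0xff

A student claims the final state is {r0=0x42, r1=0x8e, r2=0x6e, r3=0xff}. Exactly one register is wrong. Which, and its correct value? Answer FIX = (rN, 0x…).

FIX = (r2, 0xad)

[0] flags=0000 → (cmp)
[1] flags=0000 GE?T → r2=0xad
[2] flags=0000 EQ?F → skip
[3] flags=0000 VC?T → r3=0x45
[4] flags=0010 → (cmp)
[5] flags=0010 HI?T → r1=0x8e
[6] flags=0010 EQ?F → skip
[7] flags=0010 → (cmp)
[8] flags=0010 CS?T → r3=0x3d
[9] flags=0010 GT?T → r3=0xff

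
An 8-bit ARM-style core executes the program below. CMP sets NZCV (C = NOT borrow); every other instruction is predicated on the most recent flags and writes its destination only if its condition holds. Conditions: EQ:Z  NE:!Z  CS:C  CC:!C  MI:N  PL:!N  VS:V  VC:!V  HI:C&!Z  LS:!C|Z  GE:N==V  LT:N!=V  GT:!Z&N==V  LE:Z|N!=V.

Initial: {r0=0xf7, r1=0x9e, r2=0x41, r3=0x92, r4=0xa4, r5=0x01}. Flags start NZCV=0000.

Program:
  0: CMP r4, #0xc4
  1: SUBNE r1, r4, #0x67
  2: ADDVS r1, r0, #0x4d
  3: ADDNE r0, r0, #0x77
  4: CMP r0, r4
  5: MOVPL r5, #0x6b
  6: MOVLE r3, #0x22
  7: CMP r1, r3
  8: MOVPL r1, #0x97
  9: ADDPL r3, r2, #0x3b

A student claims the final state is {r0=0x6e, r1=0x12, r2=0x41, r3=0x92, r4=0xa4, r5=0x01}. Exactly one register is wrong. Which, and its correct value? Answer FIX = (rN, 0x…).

0: ✓ CMP  NZCV=1000
1: ✓ SUBNE  r1←0x3d
2: · ADDVS
3: ✓ ADDNE  r0←0x6e
4: ✓ CMP  NZCV=1001
5: · MOVPL
6: · MOVLE
7: ✓ CMP  NZCV=1001
8: · MOVPL
9: · ADDPL

FIX = (r1, 0x3d)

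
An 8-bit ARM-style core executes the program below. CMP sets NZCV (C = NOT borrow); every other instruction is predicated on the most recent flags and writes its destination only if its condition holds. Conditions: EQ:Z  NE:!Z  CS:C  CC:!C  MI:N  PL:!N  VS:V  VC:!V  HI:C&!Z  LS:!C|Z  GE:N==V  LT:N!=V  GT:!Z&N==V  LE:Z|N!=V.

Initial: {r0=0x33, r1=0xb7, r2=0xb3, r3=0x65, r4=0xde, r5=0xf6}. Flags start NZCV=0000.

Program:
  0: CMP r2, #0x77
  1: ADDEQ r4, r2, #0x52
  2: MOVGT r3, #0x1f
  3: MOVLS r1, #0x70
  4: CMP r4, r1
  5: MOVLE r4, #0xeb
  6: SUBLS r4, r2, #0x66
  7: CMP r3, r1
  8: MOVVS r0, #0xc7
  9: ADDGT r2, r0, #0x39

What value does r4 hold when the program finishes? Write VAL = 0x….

0: ✓ CMP  NZCV=0011
1: · ADDEQ
2: · MOVGT
3: · MOVLS
4: ✓ CMP  NZCV=0010
5: · MOVLE
6: · SUBLS
7: ✓ CMP  NZCV=1001
8: ✓ MOVVS  r0←0xc7
9: ✓ ADDGT  r2←0x00

VAL = 0xde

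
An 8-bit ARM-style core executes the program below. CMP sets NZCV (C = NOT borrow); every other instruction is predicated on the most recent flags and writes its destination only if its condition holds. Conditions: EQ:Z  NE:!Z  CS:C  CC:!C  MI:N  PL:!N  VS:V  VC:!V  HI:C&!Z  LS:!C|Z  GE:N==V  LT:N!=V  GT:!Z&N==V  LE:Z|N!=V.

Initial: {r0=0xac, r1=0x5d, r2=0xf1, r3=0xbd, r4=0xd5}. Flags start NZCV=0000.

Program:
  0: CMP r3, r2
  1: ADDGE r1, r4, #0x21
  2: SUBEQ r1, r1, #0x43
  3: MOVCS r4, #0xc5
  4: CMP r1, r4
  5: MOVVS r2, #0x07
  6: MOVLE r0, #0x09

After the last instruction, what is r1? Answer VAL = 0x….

VAL = 0x5d

[0] flags=1000 → (cmp)
[1] flags=1000 GE?F → skip
[2] flags=1000 EQ?F → skip
[3] flags=1000 CS?F → skip
[4] flags=1001 → (cmp)
[5] flags=1001 VS?T → r2=0x07
[6] flags=1001 LE?F → skip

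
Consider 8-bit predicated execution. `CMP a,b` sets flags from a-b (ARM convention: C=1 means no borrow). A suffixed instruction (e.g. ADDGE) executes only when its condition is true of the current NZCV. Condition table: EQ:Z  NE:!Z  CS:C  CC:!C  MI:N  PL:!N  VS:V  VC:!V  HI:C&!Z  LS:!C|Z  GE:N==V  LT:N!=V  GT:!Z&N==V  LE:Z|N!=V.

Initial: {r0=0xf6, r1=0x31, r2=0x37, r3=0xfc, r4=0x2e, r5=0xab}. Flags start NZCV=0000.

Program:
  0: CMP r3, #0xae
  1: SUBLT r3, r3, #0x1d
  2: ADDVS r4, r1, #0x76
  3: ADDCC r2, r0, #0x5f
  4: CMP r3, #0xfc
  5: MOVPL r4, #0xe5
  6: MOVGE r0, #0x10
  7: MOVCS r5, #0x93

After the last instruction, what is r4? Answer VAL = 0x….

VAL = 0xe5

0: ✓ CMP  NZCV=0010
1: · SUBLT
2: · ADDVS
3: · ADDCC
4: ✓ CMP  NZCV=0110
5: ✓ MOVPL  r4←0xe5
6: ✓ MOVGE  r0←0x10
7: ✓ MOVCS  r5←0x93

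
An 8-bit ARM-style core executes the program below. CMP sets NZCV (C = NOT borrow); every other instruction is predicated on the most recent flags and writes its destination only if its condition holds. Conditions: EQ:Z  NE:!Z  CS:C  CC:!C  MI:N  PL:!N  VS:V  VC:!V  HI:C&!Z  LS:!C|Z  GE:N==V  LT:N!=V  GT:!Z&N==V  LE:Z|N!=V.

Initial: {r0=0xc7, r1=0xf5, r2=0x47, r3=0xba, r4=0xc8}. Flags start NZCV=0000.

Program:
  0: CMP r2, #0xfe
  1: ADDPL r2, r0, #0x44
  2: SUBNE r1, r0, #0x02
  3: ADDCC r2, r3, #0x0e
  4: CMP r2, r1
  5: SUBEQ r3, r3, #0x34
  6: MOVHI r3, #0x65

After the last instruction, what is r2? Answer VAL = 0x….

[0] flags=0000 → (cmp)
[1] flags=0000 PL?T → r2=0x0b
[2] flags=0000 NE?T → r1=0xc5
[3] flags=0000 CC?T → r2=0xc8
[4] flags=0010 → (cmp)
[5] flags=0010 EQ?F → skip
[6] flags=0010 HI?T → r3=0x65

VAL = 0xc8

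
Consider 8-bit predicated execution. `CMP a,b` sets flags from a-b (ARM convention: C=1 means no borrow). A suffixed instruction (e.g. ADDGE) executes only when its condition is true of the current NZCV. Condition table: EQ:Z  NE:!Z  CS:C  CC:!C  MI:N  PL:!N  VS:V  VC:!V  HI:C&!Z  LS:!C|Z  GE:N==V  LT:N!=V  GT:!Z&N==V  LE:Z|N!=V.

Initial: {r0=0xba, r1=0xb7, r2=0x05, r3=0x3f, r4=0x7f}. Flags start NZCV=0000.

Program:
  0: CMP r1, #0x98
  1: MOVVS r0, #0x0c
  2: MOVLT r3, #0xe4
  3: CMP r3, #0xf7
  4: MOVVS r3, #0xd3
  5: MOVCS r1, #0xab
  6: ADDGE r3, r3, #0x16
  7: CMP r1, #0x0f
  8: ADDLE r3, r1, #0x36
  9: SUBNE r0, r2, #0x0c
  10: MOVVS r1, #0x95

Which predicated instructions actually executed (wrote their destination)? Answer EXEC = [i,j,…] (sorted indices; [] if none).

0: ✓ CMP  NZCV=0010
1: · MOVVS
2: · MOVLT
3: ✓ CMP  NZCV=0000
4: · MOVVS
5: · MOVCS
6: ✓ ADDGE  r3←0x55
7: ✓ CMP  NZCV=1010
8: ✓ ADDLE  r3←0xed
9: ✓ SUBNE  r0←0xf9
10: · MOVVS

EXEC = [6,8,9]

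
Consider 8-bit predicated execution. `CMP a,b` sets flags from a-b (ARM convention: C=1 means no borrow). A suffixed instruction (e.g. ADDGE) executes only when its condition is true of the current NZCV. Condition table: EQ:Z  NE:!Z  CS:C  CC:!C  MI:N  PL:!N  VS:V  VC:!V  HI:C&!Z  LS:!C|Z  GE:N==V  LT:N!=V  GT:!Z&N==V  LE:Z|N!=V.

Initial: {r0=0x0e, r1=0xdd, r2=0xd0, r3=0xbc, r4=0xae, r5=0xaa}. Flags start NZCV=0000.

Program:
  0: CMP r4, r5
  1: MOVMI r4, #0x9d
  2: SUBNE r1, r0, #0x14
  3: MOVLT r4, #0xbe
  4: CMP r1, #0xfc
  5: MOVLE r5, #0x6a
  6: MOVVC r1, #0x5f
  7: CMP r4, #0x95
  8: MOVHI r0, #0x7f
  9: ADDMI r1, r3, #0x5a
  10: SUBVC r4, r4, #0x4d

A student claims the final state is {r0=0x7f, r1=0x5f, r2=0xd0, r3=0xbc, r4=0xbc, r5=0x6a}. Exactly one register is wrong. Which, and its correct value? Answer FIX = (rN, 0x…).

FIX = (r4, 0x61)

[0] flags=0010 → (cmp)
[1] flags=0010 MI?F → skip
[2] flags=0010 NE?T → r1=0xfa
[3] flags=0010 LT?F → skip
[4] flags=1000 → (cmp)
[5] flags=1000 LE?T → r5=0x6a
[6] flags=1000 VC?T → r1=0x5f
[7] flags=0010 → (cmp)
[8] flags=0010 HI?T → r0=0x7f
[9] flags=0010 MI?F → skip
[10] flags=0010 VC?T → r4=0x61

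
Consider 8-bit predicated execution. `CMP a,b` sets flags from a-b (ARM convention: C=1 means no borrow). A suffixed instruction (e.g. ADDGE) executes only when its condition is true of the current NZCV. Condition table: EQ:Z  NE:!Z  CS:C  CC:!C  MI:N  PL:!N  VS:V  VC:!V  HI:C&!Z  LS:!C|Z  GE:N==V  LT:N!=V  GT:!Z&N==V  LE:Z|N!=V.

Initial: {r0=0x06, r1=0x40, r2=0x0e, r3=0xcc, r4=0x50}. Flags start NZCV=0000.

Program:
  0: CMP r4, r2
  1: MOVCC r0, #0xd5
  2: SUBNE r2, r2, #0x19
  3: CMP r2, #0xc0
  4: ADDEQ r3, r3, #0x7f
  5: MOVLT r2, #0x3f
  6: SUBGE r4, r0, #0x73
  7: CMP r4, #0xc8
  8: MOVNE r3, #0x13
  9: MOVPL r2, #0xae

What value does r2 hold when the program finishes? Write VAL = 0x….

VAL = 0xf5

0: ✓ CMP  NZCV=0010
1: · MOVCC
2: ✓ SUBNE  r2←0xf5
3: ✓ CMP  NZCV=0010
4: · ADDEQ
5: · MOVLT
6: ✓ SUBGE  r4←0x93
7: ✓ CMP  NZCV=1000
8: ✓ MOVNE  r3←0x13
9: · MOVPL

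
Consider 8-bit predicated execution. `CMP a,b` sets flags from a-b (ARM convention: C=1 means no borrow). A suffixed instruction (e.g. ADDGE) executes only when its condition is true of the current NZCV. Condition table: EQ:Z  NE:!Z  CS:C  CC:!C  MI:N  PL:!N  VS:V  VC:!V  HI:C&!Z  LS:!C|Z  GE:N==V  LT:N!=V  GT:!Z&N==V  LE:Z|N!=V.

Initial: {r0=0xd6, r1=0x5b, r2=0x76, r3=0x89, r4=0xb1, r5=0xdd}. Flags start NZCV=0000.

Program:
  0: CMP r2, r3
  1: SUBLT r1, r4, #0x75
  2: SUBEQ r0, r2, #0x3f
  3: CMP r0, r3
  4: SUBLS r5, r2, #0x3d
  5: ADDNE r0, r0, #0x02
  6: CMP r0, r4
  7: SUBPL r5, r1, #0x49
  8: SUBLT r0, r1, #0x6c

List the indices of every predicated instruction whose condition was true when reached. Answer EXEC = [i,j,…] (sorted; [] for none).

EXEC = [5,7]

0: ✓ CMP  NZCV=1001
1: · SUBLT
2: · SUBEQ
3: ✓ CMP  NZCV=0010
4: · SUBLS
5: ✓ ADDNE  r0←0xd8
6: ✓ CMP  NZCV=0010
7: ✓ SUBPL  r5←0x12
8: · SUBLT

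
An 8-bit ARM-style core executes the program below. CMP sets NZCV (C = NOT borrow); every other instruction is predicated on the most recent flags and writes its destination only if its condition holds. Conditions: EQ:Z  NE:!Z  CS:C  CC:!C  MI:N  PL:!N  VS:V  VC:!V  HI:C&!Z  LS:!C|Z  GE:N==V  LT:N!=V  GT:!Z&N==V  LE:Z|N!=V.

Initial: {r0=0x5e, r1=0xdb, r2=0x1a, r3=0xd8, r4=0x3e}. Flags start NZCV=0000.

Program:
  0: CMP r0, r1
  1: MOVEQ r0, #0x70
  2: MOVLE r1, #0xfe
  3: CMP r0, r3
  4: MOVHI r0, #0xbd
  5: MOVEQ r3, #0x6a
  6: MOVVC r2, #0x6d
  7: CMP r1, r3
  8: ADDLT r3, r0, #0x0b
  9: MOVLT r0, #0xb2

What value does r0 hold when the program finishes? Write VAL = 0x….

[0] flags=1001 → (cmp)
[1] flags=1001 EQ?F → skip
[2] flags=1001 LE?F → skip
[3] flags=1001 → (cmp)
[4] flags=1001 HI?F → skip
[5] flags=1001 EQ?F → skip
[6] flags=1001 VC?F → skip
[7] flags=0010 → (cmp)
[8] flags=0010 LT?F → skip
[9] flags=0010 LT?F → skip

VAL = 0x5e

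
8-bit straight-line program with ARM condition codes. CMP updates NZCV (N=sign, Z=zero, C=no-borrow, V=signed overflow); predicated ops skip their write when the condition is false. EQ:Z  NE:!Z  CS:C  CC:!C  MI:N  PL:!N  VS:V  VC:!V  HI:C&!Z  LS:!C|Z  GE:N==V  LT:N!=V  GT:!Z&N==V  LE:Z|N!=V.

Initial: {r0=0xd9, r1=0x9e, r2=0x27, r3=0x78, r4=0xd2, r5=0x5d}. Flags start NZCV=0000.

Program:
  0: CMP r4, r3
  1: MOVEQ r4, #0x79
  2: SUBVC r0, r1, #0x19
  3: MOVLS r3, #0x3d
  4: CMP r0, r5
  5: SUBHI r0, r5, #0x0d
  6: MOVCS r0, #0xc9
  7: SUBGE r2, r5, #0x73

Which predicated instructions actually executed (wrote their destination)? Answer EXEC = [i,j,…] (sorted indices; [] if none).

EXEC = [5,6]

0: ✓ CMP  NZCV=0011
1: · MOVEQ
2: · SUBVC
3: · MOVLS
4: ✓ CMP  NZCV=0011
5: ✓ SUBHI  r0←0x50
6: ✓ MOVCS  r0←0xc9
7: · SUBGE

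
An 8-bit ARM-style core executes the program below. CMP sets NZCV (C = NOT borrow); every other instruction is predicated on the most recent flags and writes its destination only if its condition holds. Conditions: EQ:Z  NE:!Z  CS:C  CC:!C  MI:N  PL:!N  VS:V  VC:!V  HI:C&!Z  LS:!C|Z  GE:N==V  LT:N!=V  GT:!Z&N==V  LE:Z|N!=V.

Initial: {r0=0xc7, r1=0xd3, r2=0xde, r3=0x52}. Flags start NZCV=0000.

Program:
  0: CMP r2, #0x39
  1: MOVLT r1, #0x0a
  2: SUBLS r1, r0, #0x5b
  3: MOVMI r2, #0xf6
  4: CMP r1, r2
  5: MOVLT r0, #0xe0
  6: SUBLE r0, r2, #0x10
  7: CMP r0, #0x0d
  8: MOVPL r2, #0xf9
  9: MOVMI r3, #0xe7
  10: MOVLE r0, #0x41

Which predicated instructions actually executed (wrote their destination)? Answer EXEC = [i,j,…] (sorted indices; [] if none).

EXEC = [1,3,9,10]

[0] flags=1010 → (cmp)
[1] flags=1010 LT?T → r1=0x0a
[2] flags=1010 LS?F → skip
[3] flags=1010 MI?T → r2=0xf6
[4] flags=0000 → (cmp)
[5] flags=0000 LT?F → skip
[6] flags=0000 LE?F → skip
[7] flags=1010 → (cmp)
[8] flags=1010 PL?F → skip
[9] flags=1010 MI?T → r3=0xe7
[10] flags=1010 LE?T → r0=0x41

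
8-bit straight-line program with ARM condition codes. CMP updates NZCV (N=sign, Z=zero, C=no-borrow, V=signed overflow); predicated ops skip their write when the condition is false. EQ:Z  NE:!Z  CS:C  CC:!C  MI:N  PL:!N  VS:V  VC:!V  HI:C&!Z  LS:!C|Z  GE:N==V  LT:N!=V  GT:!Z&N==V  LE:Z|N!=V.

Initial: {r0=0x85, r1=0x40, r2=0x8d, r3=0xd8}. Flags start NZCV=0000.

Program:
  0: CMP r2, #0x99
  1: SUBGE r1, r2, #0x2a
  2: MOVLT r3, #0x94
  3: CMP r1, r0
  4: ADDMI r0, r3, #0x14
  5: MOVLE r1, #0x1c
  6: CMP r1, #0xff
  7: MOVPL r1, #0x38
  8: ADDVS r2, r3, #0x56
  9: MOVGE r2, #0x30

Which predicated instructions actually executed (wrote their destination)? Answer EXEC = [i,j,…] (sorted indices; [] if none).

0: ✓ CMP  NZCV=1000
1: · SUBGE
2: ✓ MOVLT  r3←0x94
3: ✓ CMP  NZCV=1001
4: ✓ ADDMI  r0←0xa8
5: · MOVLE
6: ✓ CMP  NZCV=0000
7: ✓ MOVPL  r1←0x38
8: · ADDVS
9: ✓ MOVGE  r2←0x30

EXEC = [2,4,7,9]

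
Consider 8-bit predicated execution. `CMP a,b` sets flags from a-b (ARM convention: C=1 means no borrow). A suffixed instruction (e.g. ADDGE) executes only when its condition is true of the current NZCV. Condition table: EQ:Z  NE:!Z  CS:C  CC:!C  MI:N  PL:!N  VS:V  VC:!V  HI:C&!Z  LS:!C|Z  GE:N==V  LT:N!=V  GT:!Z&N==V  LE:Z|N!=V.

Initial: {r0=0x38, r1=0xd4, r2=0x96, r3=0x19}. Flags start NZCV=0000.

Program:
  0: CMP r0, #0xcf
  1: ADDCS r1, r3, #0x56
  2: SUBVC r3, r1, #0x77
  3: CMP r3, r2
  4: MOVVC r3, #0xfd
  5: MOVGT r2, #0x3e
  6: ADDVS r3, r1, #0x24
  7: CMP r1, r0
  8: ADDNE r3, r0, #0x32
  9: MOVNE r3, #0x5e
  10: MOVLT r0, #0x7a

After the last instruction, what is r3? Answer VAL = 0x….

[0] flags=0000 → (cmp)
[1] flags=0000 CS?F → skip
[2] flags=0000 VC?T → r3=0x5d
[3] flags=1001 → (cmp)
[4] flags=1001 VC?F → skip
[5] flags=1001 GT?T → r2=0x3e
[6] flags=1001 VS?T → r3=0xf8
[7] flags=1010 → (cmp)
[8] flags=1010 NE?T → r3=0x6a
[9] flags=1010 NE?T → r3=0x5e
[10] flags=1010 LT?T → r0=0x7a

VAL = 0x5e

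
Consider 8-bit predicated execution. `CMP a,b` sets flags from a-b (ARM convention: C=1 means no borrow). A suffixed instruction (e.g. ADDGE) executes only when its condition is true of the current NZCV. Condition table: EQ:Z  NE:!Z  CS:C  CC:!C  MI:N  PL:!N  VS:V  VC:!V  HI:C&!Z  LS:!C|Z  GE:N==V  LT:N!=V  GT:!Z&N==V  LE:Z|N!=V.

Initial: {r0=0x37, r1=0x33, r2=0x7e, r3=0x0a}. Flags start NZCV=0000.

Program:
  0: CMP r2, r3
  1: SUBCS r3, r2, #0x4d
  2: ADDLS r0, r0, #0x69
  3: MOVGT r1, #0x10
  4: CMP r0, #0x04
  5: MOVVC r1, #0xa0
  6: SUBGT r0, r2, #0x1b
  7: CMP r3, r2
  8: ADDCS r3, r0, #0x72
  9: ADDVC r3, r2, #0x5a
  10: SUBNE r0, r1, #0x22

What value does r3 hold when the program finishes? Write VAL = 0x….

VAL = 0xd8

[0] flags=0010 → (cmp)
[1] flags=0010 CS?T → r3=0x31
[2] flags=0010 LS?F → skip
[3] flags=0010 GT?T → r1=0x10
[4] flags=0010 → (cmp)
[5] flags=0010 VC?T → r1=0xa0
[6] flags=0010 GT?T → r0=0x63
[7] flags=1000 → (cmp)
[8] flags=1000 CS?F → skip
[9] flags=1000 VC?T → r3=0xd8
[10] flags=1000 NE?T → r0=0x7e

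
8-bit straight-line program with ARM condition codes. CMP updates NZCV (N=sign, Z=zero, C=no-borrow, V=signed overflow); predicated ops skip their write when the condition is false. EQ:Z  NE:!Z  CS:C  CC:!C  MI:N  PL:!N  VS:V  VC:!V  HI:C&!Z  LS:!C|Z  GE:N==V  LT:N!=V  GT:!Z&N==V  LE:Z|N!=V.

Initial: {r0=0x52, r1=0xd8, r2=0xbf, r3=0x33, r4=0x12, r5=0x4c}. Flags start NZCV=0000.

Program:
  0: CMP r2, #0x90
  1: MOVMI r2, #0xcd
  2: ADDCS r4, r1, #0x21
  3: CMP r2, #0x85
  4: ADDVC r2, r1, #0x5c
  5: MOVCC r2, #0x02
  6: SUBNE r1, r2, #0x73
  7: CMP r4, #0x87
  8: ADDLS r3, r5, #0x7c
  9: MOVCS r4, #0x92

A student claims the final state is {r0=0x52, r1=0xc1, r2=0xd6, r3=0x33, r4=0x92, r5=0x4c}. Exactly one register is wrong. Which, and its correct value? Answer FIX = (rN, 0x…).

FIX = (r2, 0x34)

[0] flags=0010 → (cmp)
[1] flags=0010 MI?F → skip
[2] flags=0010 CS?T → r4=0xf9
[3] flags=0010 → (cmp)
[4] flags=0010 VC?T → r2=0x34
[5] flags=0010 CC?F → skip
[6] flags=0010 NE?T → r1=0xc1
[7] flags=0010 → (cmp)
[8] flags=0010 LS?F → skip
[9] flags=0010 CS?T → r4=0x92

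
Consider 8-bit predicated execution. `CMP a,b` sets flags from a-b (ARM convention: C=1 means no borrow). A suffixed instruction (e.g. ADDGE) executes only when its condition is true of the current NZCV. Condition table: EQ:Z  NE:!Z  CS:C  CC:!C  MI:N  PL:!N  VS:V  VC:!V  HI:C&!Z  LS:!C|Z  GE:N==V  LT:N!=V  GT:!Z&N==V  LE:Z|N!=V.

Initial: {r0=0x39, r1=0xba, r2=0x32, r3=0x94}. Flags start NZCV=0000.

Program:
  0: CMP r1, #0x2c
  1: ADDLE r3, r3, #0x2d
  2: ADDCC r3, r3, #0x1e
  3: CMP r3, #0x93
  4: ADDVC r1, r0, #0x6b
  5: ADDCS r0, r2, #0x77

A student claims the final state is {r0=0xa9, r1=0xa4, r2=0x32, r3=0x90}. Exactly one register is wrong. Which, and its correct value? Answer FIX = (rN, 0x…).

FIX = (r3, 0xc1)

0: ✓ CMP  NZCV=1010
1: ✓ ADDLE  r3←0xc1
2: · ADDCC
3: ✓ CMP  NZCV=0010
4: ✓ ADDVC  r1←0xa4
5: ✓ ADDCS  r0←0xa9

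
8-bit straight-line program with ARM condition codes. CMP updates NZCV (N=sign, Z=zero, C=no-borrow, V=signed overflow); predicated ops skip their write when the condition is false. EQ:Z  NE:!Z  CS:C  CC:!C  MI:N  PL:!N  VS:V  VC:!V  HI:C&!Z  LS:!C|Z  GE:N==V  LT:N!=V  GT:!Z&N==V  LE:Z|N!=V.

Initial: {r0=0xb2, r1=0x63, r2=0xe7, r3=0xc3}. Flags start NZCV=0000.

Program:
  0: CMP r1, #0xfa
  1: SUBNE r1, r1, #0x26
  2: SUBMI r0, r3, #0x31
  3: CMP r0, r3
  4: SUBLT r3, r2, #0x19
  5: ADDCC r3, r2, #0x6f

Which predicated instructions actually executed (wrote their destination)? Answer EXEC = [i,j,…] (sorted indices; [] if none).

EXEC = [1,4,5]

0: ✓ CMP  NZCV=0000
1: ✓ SUBNE  r1←0x3d
2: · SUBMI
3: ✓ CMP  NZCV=1000
4: ✓ SUBLT  r3←0xce
5: ✓ ADDCC  r3←0x56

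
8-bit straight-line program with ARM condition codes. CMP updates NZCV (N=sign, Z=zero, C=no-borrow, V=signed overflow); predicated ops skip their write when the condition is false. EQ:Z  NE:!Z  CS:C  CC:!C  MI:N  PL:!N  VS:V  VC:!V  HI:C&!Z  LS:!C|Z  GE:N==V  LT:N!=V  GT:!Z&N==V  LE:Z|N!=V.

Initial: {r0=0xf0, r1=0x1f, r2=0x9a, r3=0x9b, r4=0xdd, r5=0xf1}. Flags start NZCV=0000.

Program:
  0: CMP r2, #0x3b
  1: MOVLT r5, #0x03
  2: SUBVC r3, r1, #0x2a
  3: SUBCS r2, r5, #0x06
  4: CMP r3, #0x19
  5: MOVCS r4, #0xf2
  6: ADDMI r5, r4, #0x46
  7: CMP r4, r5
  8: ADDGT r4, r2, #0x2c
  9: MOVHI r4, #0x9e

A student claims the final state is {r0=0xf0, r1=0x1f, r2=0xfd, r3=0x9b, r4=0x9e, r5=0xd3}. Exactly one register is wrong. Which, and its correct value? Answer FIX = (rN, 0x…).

[0] flags=0011 → (cmp)
[1] flags=0011 LT?T → r5=0x03
[2] flags=0011 VC?F → skip
[3] flags=0011 CS?T → r2=0xfd
[4] flags=1010 → (cmp)
[5] flags=1010 CS?T → r4=0xf2
[6] flags=1010 MI?T → r5=0x38
[7] flags=1010 → (cmp)
[8] flags=1010 GT?F → skip
[9] flags=1010 HI?T → r4=0x9e

FIX = (r5, 0x38)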